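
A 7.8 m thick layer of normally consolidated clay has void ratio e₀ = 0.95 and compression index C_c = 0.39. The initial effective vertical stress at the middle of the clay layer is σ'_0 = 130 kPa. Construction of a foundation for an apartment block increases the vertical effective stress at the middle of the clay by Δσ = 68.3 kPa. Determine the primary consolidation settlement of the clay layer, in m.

Final effective stress: σ'_f = σ'_0 + Δσ = 130 + 68.3 = 198.3 kPa.
Normally consolidated clay, so the full stress increment lies on the virgin compression line:
S_c = C_c·H/(1+e₀)·log₁₀(σ'_f/σ'_0) = 0.39×7.8/(1+0.95)×log₁₀(198.3/130)
    = 1.56 × 0.18338 = 0.2861 m

S_c ≈ 0.286 m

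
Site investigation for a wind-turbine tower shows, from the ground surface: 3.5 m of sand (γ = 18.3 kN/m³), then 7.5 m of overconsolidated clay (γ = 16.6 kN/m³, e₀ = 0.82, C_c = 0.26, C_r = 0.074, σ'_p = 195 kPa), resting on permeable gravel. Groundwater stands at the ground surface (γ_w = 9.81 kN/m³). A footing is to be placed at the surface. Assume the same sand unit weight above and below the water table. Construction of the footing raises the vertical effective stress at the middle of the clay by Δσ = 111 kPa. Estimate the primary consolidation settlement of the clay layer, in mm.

S_c ≈ 146 mm

Mid-depth of clay below the ground surface: z = 3.5 + 7.5/2 = 7.25 m.
Total vertical stress at mid-clay: σ_v = 18.3×3.5 + 16.6×3.75 = 126.3 kPa.
Pore pressure: u = 9.81×(7.25 − 0) = 71.123 kPa.
Initial effective stress: σ'_0 = σ_v − u = 126.3 − 71.123 = 55.177 kPa.
Final effective stress: σ'_f = 55.177 + 111 = 166.18 kPa.
σ'_f = 166.18 ≤ σ'_p = 195 kPa, so the clay remains overconsolidated and only the recompression index applies:
S_c = C_r·H/(1+e₀)·log₁₀(σ'_f/σ'_0) = 0.074×7.5/1.82×log₁₀(166.18/55.177)
    = 0.30495 × 0.47882 = 0.146 m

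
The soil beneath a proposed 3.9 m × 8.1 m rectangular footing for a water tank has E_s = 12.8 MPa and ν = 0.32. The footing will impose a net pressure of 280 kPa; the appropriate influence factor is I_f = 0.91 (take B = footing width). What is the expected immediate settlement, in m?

Immediate (elastic) settlement: S_e = q·B·(1−ν²)/E_s · I_f.
E_s = 12.8 MPa = 12800 kPa.
S_e = 280 × 3.9 × (1 − 0.32²) / 12800 × 0.91
    = 280 × 3.9 × 0.8976 / 12800 × 0.91
    = 0.06968 m

S_e ≈ 0.0697 m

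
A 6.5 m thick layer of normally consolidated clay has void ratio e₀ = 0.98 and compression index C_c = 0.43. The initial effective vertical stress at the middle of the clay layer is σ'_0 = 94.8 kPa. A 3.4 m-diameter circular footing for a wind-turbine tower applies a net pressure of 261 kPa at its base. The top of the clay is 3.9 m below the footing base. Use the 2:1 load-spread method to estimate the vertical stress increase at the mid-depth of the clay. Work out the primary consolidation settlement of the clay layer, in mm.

Mid-depth of clay below the footing base: z = 3.9 + 6.5/2 = 7.15 m.
Stress increase at mid-clay by the 2:1 spreading method:
Δσ ≈ qD²/(D+z)² = 261×3.4²/(3.4+7.15)² = 27.108 kPa
Final effective stress: σ'_f = σ'_0 + Δσ = 94.8 + 27.108 = 121.91 kPa.
Normally consolidated clay, so the full stress increment lies on the virgin compression line:
S_c = C_c·H/(1+e₀)·log₁₀(σ'_f/σ'_0) = 0.43×6.5/(1+0.98)×log₁₀(121.91/94.8)
    = 1.4116 × 0.10923 = 0.1542 m

S_c ≈ 154 mm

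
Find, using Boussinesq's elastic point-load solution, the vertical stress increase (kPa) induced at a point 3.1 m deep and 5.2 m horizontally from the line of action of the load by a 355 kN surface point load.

Δσ_z ≈ 0.621 kPa

Boussinesq vertical stress below a point load on an elastic half-space:
Δσ_z = 3P/(2πz²) · [1 + (r/z)²]^(−5/2)
r/z = 5.2/3.1 = 1.6774; [1+(r/z)²]^(−5/2) = 0.035207.
Δσ_z = 3×355/(2π×3.1²) × 0.035207 = 17.638 × 0.035207 = 0.621 kPa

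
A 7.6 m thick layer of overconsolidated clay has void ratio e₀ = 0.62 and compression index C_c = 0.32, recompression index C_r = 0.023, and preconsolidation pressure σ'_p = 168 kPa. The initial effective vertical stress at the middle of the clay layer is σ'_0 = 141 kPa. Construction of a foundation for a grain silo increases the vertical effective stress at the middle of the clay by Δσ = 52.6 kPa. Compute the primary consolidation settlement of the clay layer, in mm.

Final effective stress: σ'_f = 141 + 52.6 = 193.6 kPa.
σ'_f = 193.6 > σ'_p = 168 kPa, so the stress path crosses the preconsolidation pressure — recompression up to σ'_p, then virgin compression beyond:
S_c = H/(1+e₀)·[C_r·log₁₀(σ'_p/σ'_0) + C_c·log₁₀(σ'_f/σ'_p)]
    = 7.6/1.62 × [0.023×log₁₀(168/141) + 0.32×log₁₀(193.6/168)]
    = 4.6914 × [0.0017501 + 0.019711] = 0.1007 m

S_c ≈ 101 mm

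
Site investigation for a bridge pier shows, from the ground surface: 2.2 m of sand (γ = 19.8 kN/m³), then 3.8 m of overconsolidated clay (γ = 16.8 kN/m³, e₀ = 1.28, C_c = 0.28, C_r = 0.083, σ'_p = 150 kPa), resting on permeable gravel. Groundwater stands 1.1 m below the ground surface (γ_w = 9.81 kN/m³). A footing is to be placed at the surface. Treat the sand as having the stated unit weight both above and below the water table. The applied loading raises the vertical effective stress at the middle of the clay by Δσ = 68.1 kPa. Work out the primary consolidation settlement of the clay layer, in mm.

Mid-depth of clay below the ground surface: z = 2.2 + 3.8/2 = 4.1 m.
Total vertical stress at mid-clay: σ_v = 19.8×2.2 + 16.8×1.9 = 75.48 kPa.
Pore pressure: u = 9.81×(4.1 − 1.1) = 29.43 kPa.
Initial effective stress: σ'_0 = σ_v − u = 75.48 − 29.43 = 46.05 kPa.
Final effective stress: σ'_f = 46.05 + 68.1 = 114.15 kPa.
σ'_f = 114.15 ≤ σ'_p = 150 kPa, so the clay remains overconsolidated and only the recompression index applies:
S_c = C_r·H/(1+e₀)·log₁₀(σ'_f/σ'_0) = 0.083×3.8/2.28×log₁₀(114.15/46.05)
    = 0.13834 × 0.39425 = 0.05454 m

S_c ≈ 54.5 mm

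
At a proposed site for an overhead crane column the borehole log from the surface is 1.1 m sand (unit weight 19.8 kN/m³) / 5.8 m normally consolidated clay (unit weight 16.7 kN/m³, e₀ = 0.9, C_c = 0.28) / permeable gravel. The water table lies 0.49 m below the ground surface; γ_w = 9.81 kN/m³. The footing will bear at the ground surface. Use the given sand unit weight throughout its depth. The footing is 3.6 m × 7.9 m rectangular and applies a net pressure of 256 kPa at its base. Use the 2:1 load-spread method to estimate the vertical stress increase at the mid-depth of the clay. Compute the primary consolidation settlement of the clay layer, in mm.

S_c ≈ 438 mm

Mid-depth of clay below the ground surface: z = 1.1 + 5.8/2 = 4 m.
Total vertical stress at mid-clay: σ_v = 19.8×1.1 + 16.7×2.9 = 70.21 kPa.
Pore pressure: u = 9.81×(4 − 0.49) = 34.433 kPa.
Initial effective stress: σ'_0 = σ_v − u = 70.21 − 34.433 = 35.777 kPa.
Stress increase at mid-clay by the 2:1 spreading method:
Δσ = qBL/((B+z)(L+z)) = 256×3.6×7.9/((3.6+4)(7.9+4)) = 80.502 kPa
Final effective stress: σ'_f = σ'_0 + Δσ = 35.777 + 80.502 = 116.28 kPa.
Normally consolidated clay, so the full stress increment lies on the virgin compression line:
S_c = C_c·H/(1+e₀)·log₁₀(σ'_f/σ'_0) = 0.28×5.8/(1+0.9)×log₁₀(116.28/35.777)
    = 0.85474 × 0.5119 = 0.4375 m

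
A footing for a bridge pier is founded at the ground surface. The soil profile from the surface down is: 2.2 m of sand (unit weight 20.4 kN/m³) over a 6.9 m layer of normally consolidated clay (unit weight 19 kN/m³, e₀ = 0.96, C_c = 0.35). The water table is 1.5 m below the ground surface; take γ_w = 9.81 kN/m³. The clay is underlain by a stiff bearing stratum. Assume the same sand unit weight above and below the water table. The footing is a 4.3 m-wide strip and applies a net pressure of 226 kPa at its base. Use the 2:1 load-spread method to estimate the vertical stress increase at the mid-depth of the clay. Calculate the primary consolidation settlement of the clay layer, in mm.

Mid-depth of clay below the ground surface: z = 2.2 + 6.9/2 = 5.65 m.
Total vertical stress at mid-clay: σ_v = 20.4×2.2 + 19×3.45 = 110.43 kPa.
Pore pressure: u = 9.81×(5.65 − 1.5) = 40.712 kPa.
Initial effective stress: σ'_0 = σ_v − u = 110.43 − 40.712 = 69.718 kPa.
Stress increase at mid-clay by the 2:1 spreading method:
Δσ = qB/(B+z) = 226×4.3/(4.3+5.65) = 97.668 kPa
Final effective stress: σ'_f = σ'_0 + Δσ = 69.718 + 97.668 = 167.39 kPa.
Normally consolidated clay, so the full stress increment lies on the virgin compression line:
S_c = C_c·H/(1+e₀)·log₁₀(σ'_f/σ'_0) = 0.35×6.9/(1+0.96)×log₁₀(167.39/69.718)
    = 1.2321 × 0.38038 = 0.4687 m

S_c ≈ 469 mm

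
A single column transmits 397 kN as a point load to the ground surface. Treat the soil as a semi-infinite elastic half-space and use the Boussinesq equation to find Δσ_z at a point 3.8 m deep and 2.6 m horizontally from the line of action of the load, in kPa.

Boussinesq vertical stress below a point load on an elastic half-space:
Δσ_z = 3P/(2πz²) · [1 + (r/z)²]^(−5/2)
r/z = 2.6/3.8 = 0.68421; [1+(r/z)²]^(−5/2) = 0.38289.
Δσ_z = 3×397/(2π×3.8²) × 0.38289 = 13.127 × 0.38289 = 5.026 kPa

Δσ_z ≈ 5.03 kPa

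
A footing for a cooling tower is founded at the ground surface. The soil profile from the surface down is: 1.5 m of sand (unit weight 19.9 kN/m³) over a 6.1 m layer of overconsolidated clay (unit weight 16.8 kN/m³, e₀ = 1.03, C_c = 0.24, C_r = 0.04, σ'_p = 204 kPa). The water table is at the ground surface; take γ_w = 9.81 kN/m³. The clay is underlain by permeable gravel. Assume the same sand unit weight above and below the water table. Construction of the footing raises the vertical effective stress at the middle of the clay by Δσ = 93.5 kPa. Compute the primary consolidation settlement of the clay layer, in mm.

Mid-depth of clay below the ground surface: z = 1.5 + 6.1/2 = 4.55 m.
Total vertical stress at mid-clay: σ_v = 19.9×1.5 + 16.8×3.05 = 81.09 kPa.
Pore pressure: u = 9.81×(4.55 − 0) = 44.636 kPa.
Initial effective stress: σ'_0 = σ_v − u = 81.09 − 44.636 = 36.454 kPa.
Final effective stress: σ'_f = 36.454 + 93.5 = 129.95 kPa.
σ'_f = 129.95 ≤ σ'_p = 204 kPa, so the clay remains overconsolidated and only the recompression index applies:
S_c = C_r·H/(1+e₀)·log₁₀(σ'_f/σ'_0) = 0.04×6.1/2.03×log₁₀(129.95/36.454)
    = 0.1202 × 0.55203 = 0.06635 m

S_c ≈ 66.4 mm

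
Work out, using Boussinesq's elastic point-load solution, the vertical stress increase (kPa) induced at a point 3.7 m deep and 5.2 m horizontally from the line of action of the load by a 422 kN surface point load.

Δσ_z ≈ 0.964 kPa

Boussinesq vertical stress below a point load on an elastic half-space:
Δσ_z = 3P/(2πz²) · [1 + (r/z)²]^(−5/2)
r/z = 5.2/3.7 = 1.4054; [1+(r/z)²]^(−5/2) = 0.065497.
Δσ_z = 3×422/(2π×3.7²) × 0.065497 = 14.718 × 0.065497 = 0.964 kPa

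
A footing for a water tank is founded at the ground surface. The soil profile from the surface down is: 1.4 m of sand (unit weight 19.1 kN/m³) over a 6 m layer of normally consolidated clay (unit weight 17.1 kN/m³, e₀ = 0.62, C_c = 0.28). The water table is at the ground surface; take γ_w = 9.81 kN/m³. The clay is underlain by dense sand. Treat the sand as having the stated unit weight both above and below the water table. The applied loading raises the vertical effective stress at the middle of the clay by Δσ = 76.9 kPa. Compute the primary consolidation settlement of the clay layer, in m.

S_c ≈ 0.525 m

Mid-depth of clay below the ground surface: z = 1.4 + 6/2 = 4.4 m.
Total vertical stress at mid-clay: σ_v = 19.1×1.4 + 17.1×3 = 78.04 kPa.
Pore pressure: u = 9.81×(4.4 − 0) = 43.164 kPa.
Initial effective stress: σ'_0 = σ_v − u = 78.04 − 43.164 = 34.876 kPa.
Final effective stress: σ'_f = σ'_0 + Δσ = 34.876 + 76.9 = 111.78 kPa.
Normally consolidated clay, so the full stress increment lies on the virgin compression line:
S_c = C_c·H/(1+e₀)·log₁₀(σ'_f/σ'_0) = 0.28×6/(1+0.62)×log₁₀(111.78/34.876)
    = 1.037 × 0.50584 = 0.5246 m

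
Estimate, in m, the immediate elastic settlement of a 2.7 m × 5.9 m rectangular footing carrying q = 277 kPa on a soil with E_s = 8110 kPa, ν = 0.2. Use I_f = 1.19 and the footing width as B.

Immediate (elastic) settlement: S_e = q·B·(1−ν²)/E_s · I_f.
S_e = 277 × 2.7 × (1 − 0.2²) / 8110 × 1.19
    = 277 × 2.7 × 0.96 / 8110 × 1.19
    = 0.1054 m

S_e ≈ 0.105 m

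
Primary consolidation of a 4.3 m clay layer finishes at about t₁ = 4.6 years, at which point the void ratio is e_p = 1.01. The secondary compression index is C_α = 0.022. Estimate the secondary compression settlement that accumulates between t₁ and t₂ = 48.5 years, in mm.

S_s ≈ 48.1 mm

Secondary compression: S_s = C_α·H/(1+e_p)·log₁₀(t₂/t₁)
S_s = 0.022×4.3/(1+1.01)×log₁₀(48.5/4.6)
    = 0.04706 × 1.023 = 0.04815 m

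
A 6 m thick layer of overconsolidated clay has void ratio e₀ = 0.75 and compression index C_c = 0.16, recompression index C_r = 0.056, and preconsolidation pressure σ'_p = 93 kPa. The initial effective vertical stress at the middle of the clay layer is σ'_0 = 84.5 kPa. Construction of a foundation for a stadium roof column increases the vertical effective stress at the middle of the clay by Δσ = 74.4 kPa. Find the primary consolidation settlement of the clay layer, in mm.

S_c ≈ 136 mm

Final effective stress: σ'_f = 84.5 + 74.4 = 158.9 kPa.
σ'_f = 158.9 > σ'_p = 93 kPa, so the stress path crosses the preconsolidation pressure — recompression up to σ'_p, then virgin compression beyond:
S_c = H/(1+e₀)·[C_r·log₁₀(σ'_p/σ'_0) + C_c·log₁₀(σ'_f/σ'_p)]
    = 6/1.75 × [0.056×log₁₀(93/84.5) + 0.16×log₁₀(158.9/93)]
    = 3.4286 × [0.0023311 + 0.037223] = 0.1356 m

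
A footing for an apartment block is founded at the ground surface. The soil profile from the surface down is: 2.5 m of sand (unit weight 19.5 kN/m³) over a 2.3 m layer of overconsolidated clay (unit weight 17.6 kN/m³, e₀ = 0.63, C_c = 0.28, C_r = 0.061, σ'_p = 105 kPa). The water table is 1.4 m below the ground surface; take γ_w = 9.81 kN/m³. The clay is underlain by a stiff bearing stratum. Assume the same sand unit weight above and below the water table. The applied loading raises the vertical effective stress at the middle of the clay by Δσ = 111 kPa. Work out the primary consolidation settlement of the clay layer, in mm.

Mid-depth of clay below the ground surface: z = 2.5 + 2.3/2 = 3.65 m.
Total vertical stress at mid-clay: σ_v = 19.5×2.5 + 17.6×1.15 = 68.99 kPa.
Pore pressure: u = 9.81×(3.65 − 1.4) = 22.073 kPa.
Initial effective stress: σ'_0 = σ_v − u = 68.99 − 22.073 = 46.917 kPa.
Final effective stress: σ'_f = 46.917 + 111 = 157.92 kPa.
σ'_f = 157.92 > σ'_p = 105 kPa, so the stress path crosses the preconsolidation pressure — recompression up to σ'_p, then virgin compression beyond:
S_c = H/(1+e₀)·[C_r·log₁₀(σ'_p/σ'_0) + C_c·log₁₀(σ'_f/σ'_p)]
    = 2.3/1.63 × [0.061×log₁₀(105/46.917) + 0.28×log₁₀(157.92/105)]
    = 1.411 × [0.021341 + 0.049629] = 0.1001 m

S_c ≈ 100 mm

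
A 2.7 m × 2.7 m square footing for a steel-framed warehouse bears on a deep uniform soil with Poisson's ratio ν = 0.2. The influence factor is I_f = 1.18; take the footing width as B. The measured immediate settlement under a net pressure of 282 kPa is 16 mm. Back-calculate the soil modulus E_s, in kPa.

S_e = q·B·(1−ν²)/E_s · I_f  ⇒  E_s = q·B·(1−ν²)·I_f / S_e.
E_s = 282 × 2.7 × 0.96 × 1.18 / 0.016 = 53910 kPa

E_s ≈ 53900 kPa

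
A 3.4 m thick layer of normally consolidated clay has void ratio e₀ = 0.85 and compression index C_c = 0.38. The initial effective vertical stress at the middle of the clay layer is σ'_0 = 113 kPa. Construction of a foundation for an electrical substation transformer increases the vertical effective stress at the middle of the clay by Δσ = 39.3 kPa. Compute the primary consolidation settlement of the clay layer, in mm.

Final effective stress: σ'_f = σ'_0 + Δσ = 113 + 39.3 = 152.3 kPa.
Normally consolidated clay, so the full stress increment lies on the virgin compression line:
S_c = C_c·H/(1+e₀)·log₁₀(σ'_f/σ'_0) = 0.38×3.4/(1+0.85)×log₁₀(152.3/113)
    = 0.69838 × 0.12962 = 0.09052 m

S_c ≈ 90.5 mm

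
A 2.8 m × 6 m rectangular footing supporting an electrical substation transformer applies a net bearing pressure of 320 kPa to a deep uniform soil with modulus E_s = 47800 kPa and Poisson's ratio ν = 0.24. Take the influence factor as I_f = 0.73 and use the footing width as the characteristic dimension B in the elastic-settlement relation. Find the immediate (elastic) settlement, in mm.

S_e ≈ 12.9 mm

Immediate (elastic) settlement: S_e = q·B·(1−ν²)/E_s · I_f.
S_e = 320 × 2.8 × (1 − 0.24²) / 47800 × 0.73
    = 320 × 2.8 × 0.9424 / 47800 × 0.73
    = 0.0129 m = 12.9 mm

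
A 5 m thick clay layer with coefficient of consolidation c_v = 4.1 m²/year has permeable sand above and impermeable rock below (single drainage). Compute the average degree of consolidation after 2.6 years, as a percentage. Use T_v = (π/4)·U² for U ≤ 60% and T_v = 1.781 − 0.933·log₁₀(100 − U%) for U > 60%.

U ≈ 71.7 %

Drainage path length: H_d = H = 5 m (single drainage).
T_v = c_v·t/H_d² = 4.1×2.6/5² = 0.4264.
T_v = 0.4264 corresponds to the U > 60% branch:
U = 1 − 10^((1.781 − T_v)/0.933)/100 = 0.7169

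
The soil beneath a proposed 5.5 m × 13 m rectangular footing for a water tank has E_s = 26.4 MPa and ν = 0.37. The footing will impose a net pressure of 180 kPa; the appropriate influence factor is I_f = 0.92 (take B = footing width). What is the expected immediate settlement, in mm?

Immediate (elastic) settlement: S_e = q·B·(1−ν²)/E_s · I_f.
E_s = 26.4 MPa = 26400 kPa.
S_e = 180 × 5.5 × (1 − 0.37²) / 26400 × 0.92
    = 180 × 5.5 × 0.8631 / 26400 × 0.92
    = 0.02978 m = 29.78 mm

S_e ≈ 29.8 mm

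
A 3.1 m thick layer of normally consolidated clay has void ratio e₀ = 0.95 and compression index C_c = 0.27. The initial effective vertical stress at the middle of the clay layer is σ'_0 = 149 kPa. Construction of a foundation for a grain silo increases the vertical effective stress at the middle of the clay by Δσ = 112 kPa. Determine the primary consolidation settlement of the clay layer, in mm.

S_c ≈ 104 mm

Final effective stress: σ'_f = σ'_0 + Δσ = 149 + 112 = 261 kPa.
Normally consolidated clay, so the full stress increment lies on the virgin compression line:
S_c = C_c·H/(1+e₀)·log₁₀(σ'_f/σ'_0) = 0.27×3.1/(1+0.95)×log₁₀(261/149)
    = 0.42923 × 0.24345 = 0.1045 m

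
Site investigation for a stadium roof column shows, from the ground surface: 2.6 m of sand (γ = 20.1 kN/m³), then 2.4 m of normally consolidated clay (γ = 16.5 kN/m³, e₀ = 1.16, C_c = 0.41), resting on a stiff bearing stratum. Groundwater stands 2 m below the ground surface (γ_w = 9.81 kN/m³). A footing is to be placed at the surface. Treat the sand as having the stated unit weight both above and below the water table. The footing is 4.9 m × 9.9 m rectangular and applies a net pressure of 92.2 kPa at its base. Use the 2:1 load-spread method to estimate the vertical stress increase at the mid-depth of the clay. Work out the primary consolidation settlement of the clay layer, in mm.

S_c ≈ 104 mm

Mid-depth of clay below the ground surface: z = 2.6 + 2.4/2 = 3.8 m.
Total vertical stress at mid-clay: σ_v = 20.1×2.6 + 16.5×1.2 = 72.06 kPa.
Pore pressure: u = 9.81×(3.8 − 2) = 17.658 kPa.
Initial effective stress: σ'_0 = σ_v − u = 72.06 − 17.658 = 54.402 kPa.
Stress increase at mid-clay by the 2:1 spreading method:
Δσ = qBL/((B+z)(L+z)) = 92.2×4.9×9.9/((4.9+3.8)(9.9+3.8)) = 37.525 kPa
Final effective stress: σ'_f = σ'_0 + Δσ = 54.402 + 37.525 = 91.927 kPa.
Normally consolidated clay, so the full stress increment lies on the virgin compression line:
S_c = C_c·H/(1+e₀)·log₁₀(σ'_f/σ'_0) = 0.41×2.4/(1+1.16)×log₁₀(91.927/54.402)
    = 0.45556 × 0.22783 = 0.1038 m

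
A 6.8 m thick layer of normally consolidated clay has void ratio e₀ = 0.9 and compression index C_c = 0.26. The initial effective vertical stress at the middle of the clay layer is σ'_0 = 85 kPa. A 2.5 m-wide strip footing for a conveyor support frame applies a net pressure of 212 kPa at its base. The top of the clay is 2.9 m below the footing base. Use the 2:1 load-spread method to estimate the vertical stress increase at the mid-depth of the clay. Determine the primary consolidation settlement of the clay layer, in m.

S_c ≈ 0.216 m

Mid-depth of clay below the footing base: z = 2.9 + 6.8/2 = 6.3 m.
Stress increase at mid-clay by the 2:1 spreading method:
Δσ = qB/(B+z) = 212×2.5/(2.5+6.3) = 60.227 kPa
Final effective stress: σ'_f = σ'_0 + Δσ = 85 + 60.227 = 145.23 kPa.
Normally consolidated clay, so the full stress increment lies on the virgin compression line:
S_c = C_c·H/(1+e₀)·log₁₀(σ'_f/σ'_0) = 0.26×6.8/(1+0.9)×log₁₀(145.23/85)
    = 0.93053 × 0.23264 = 0.2165 m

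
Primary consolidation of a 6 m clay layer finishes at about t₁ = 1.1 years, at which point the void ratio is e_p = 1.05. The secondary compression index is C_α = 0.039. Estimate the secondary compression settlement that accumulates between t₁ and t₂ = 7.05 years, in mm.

Secondary compression: S_s = C_α·H/(1+e_p)·log₁₀(t₂/t₁)
S_s = 0.039×6/(1+1.05)×log₁₀(7.05/1.1)
    = 0.1141 × 0.8068 = 0.09209 m

S_s ≈ 92.1 mm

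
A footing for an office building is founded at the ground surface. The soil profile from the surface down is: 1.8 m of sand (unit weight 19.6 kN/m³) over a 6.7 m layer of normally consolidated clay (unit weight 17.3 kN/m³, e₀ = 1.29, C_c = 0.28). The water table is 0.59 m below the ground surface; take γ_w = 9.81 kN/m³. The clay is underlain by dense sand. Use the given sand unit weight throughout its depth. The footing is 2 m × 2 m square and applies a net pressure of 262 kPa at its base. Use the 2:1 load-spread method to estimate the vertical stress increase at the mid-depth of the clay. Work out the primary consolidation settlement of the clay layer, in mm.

Mid-depth of clay below the ground surface: z = 1.8 + 6.7/2 = 5.15 m.
Total vertical stress at mid-clay: σ_v = 19.6×1.8 + 17.3×3.35 = 93.235 kPa.
Pore pressure: u = 9.81×(5.15 − 0.59) = 44.734 kPa.
Initial effective stress: σ'_0 = σ_v − u = 93.235 − 44.734 = 48.501 kPa.
Stress increase at mid-clay by the 2:1 spreading method:
Δσ = qBL/((B+z)(L+z)) = 262×2×2/((2+5.15)(2+5.15)) = 20.5 kPa
Final effective stress: σ'_f = σ'_0 + Δσ = 48.501 + 20.5 = 69.001 kPa.
Normally consolidated clay, so the full stress increment lies on the virgin compression line:
S_c = C_c·H/(1+e₀)·log₁₀(σ'_f/σ'_0) = 0.28×6.7/(1+1.29)×log₁₀(69.001/48.501)
    = 0.81921 × 0.1531 = 0.1254 m

S_c ≈ 125 mm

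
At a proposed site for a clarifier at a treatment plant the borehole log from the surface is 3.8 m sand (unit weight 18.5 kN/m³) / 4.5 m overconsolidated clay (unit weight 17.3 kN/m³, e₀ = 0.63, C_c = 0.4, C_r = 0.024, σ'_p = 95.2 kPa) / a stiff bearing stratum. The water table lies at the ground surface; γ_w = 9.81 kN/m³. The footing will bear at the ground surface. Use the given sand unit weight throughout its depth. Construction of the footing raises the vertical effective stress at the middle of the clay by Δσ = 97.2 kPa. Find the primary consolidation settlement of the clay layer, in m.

S_c ≈ 0.227 m

Mid-depth of clay below the ground surface: z = 3.8 + 4.5/2 = 6.05 m.
Total vertical stress at mid-clay: σ_v = 18.5×3.8 + 17.3×2.25 = 109.22 kPa.
Pore pressure: u = 9.81×(6.05 − 0) = 59.351 kPa.
Initial effective stress: σ'_0 = σ_v − u = 109.22 − 59.351 = 49.869 kPa.
Final effective stress: σ'_f = 49.869 + 97.2 = 147.07 kPa.
σ'_f = 147.07 > σ'_p = 95.2 kPa, so the stress path crosses the preconsolidation pressure — recompression up to σ'_p, then virgin compression beyond:
S_c = H/(1+e₀)·[C_r·log₁₀(σ'_p/σ'_0) + C_c·log₁₀(σ'_f/σ'_p)]
    = 4.5/1.63 × [0.024×log₁₀(95.2/49.869) + 0.4×log₁₀(147.07/95.2)]
    = 2.7607 × [0.0067394 + 0.075555] = 0.2272 m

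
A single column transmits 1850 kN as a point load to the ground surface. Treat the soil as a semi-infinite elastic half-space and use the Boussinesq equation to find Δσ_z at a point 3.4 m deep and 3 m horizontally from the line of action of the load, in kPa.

Δσ_z ≈ 18.1 kPa

Boussinesq vertical stress below a point load on an elastic half-space:
Δσ_z = 3P/(2πz²) · [1 + (r/z)²]^(−5/2)
r/z = 3/3.4 = 0.88235; [1+(r/z)²]^(−5/2) = 0.23705.
Δσ_z = 3×1850/(2π×3.4²) × 0.23705 = 76.411 × 0.23705 = 18.11 kPa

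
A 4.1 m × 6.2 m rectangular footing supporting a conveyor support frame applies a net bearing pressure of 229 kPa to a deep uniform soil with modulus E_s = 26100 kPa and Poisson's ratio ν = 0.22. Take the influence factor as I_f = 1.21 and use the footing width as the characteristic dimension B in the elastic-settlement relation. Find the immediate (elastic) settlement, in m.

Immediate (elastic) settlement: S_e = q·B·(1−ν²)/E_s · I_f.
S_e = 229 × 4.1 × (1 − 0.22²) / 26100 × 1.21
    = 229 × 4.1 × 0.9516 / 26100 × 1.21
    = 0.04142 m

S_e ≈ 0.0414 m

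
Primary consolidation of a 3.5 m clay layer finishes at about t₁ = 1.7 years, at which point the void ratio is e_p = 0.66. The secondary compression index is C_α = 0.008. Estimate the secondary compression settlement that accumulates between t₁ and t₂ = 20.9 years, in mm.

S_s ≈ 18.4 mm

Secondary compression: S_s = C_α·H/(1+e_p)·log₁₀(t₂/t₁)
S_s = 0.008×3.5/(1+0.66)×log₁₀(20.9/1.7)
    = 0.01687 × 1.09 = 0.01838 m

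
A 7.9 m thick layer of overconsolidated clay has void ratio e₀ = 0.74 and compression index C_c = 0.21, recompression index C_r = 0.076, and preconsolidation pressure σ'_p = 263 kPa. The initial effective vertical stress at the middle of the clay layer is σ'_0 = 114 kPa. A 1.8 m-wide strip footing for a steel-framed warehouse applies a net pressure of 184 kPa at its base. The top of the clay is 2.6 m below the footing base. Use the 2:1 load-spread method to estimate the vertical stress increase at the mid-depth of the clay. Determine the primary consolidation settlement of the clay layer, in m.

S_c ≈ 0.0447 m

Mid-depth of clay below the footing base: z = 2.6 + 7.9/2 = 6.55 m.
Stress increase at mid-clay by the 2:1 spreading method:
Δσ = qB/(B+z) = 184×1.8/(1.8+6.55) = 39.665 kPa
Final effective stress: σ'_f = 114 + 39.665 = 153.66 kPa.
σ'_f = 153.66 ≤ σ'_p = 263 kPa, so the clay remains overconsolidated and only the recompression index applies:
S_c = C_r·H/(1+e₀)·log₁₀(σ'_f/σ'_0) = 0.076×7.9/1.74×log₁₀(153.66/114)
    = 0.34506 × 0.12966 = 0.04474 m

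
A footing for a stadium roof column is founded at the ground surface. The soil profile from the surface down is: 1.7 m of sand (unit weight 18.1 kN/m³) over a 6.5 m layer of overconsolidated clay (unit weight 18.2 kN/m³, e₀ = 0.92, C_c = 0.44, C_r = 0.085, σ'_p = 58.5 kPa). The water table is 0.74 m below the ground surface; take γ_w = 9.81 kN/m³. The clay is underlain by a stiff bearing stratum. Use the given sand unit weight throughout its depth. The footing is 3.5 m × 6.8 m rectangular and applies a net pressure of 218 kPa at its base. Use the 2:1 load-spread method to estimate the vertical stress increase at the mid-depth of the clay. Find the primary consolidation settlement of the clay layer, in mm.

S_c ≈ 376 mm

Mid-depth of clay below the ground surface: z = 1.7 + 6.5/2 = 4.95 m.
Total vertical stress at mid-clay: σ_v = 18.1×1.7 + 18.2×3.25 = 89.92 kPa.
Pore pressure: u = 9.81×(4.95 − 0.74) = 41.3 kPa.
Initial effective stress: σ'_0 = σ_v − u = 89.92 − 41.3 = 48.62 kPa.
Stress increase at mid-clay by the 2:1 spreading method:
Δσ = qBL/((B+z)(L+z)) = 218×3.5×6.8/((3.5+4.95)(6.8+4.95)) = 52.256 kPa
Final effective stress: σ'_f = 48.62 + 52.256 = 100.88 kPa.
σ'_f = 100.88 > σ'_p = 58.5 kPa, so the stress path crosses the preconsolidation pressure — recompression up to σ'_p, then virgin compression beyond:
S_c = H/(1+e₀)·[C_r·log₁₀(σ'_p/σ'_0) + C_c·log₁₀(σ'_f/σ'_p)]
    = 6.5/1.92 × [0.085×log₁₀(58.5/48.62) + 0.44×log₁₀(100.88/58.5)]
    = 3.3854 × [0.006829 + 0.10413] = 0.3756 m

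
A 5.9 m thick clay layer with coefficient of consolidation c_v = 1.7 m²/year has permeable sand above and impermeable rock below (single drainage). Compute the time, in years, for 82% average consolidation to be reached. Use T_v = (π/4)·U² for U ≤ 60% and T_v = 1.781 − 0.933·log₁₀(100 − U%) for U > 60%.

t ≈ 12.5 years

Drainage path length: H_d = H = 5.9 m (single drainage).
U > 60%: T_v = 1.781 − 0.933·log₁₀(100 − 82) = 0.60983.
t = T_v·H_d²/c_v = 0.60983×5.9²/1.7 = 12.49 years.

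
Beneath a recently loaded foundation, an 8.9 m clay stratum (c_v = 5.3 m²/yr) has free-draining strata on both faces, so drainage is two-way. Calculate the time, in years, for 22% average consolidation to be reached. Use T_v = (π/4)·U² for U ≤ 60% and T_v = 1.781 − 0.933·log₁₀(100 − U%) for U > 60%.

t ≈ 0.142 years

Drainage path length: H_d = H/2 = 4.45 m (double drainage).
U ≤ 60%: T_v = (π/4)·U² = (π/4)×0.22² = 0.038013.
t = T_v·H_d²/c_v = 0.038013×4.45²/5.3 = 0.142 years.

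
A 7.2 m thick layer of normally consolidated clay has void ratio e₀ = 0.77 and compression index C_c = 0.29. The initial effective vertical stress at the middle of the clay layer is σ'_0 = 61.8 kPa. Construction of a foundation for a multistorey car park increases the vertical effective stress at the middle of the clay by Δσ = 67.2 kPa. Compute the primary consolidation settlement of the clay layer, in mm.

S_c ≈ 377 mm

Final effective stress: σ'_f = σ'_0 + Δσ = 61.8 + 67.2 = 129 kPa.
Normally consolidated clay, so the full stress increment lies on the virgin compression line:
S_c = C_c·H/(1+e₀)·log₁₀(σ'_f/σ'_0) = 0.29×7.2/(1+0.77)×log₁₀(129/61.8)
    = 1.1797 × 0.3196 = 0.377 m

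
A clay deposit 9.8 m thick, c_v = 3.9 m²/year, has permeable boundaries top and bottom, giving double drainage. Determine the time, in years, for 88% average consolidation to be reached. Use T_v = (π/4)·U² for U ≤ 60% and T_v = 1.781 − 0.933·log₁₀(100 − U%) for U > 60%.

t ≈ 4.77 years

Drainage path length: H_d = H/2 = 4.9 m (double drainage).
U > 60%: T_v = 1.781 − 0.933·log₁₀(100 − 88) = 0.77412.
t = T_v·H_d²/c_v = 0.77412×4.9²/3.9 = 4.766 years.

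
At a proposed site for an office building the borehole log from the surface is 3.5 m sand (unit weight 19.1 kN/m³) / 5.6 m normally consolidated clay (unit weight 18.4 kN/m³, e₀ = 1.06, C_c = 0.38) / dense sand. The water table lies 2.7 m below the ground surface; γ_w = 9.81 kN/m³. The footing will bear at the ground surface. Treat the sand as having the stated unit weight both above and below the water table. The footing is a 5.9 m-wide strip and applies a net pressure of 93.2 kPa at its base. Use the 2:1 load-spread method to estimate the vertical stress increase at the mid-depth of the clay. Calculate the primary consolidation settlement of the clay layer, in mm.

Mid-depth of clay below the ground surface: z = 3.5 + 5.6/2 = 6.3 m.
Total vertical stress at mid-clay: σ_v = 19.1×3.5 + 18.4×2.8 = 118.37 kPa.
Pore pressure: u = 9.81×(6.3 − 2.7) = 35.316 kPa.
Initial effective stress: σ'_0 = σ_v − u = 118.37 − 35.316 = 83.054 kPa.
Stress increase at mid-clay by the 2:1 spreading method:
Δσ = qB/(B+z) = 93.2×5.9/(5.9+6.3) = 45.072 kPa
Final effective stress: σ'_f = σ'_0 + Δσ = 83.054 + 45.072 = 128.13 kPa.
Normally consolidated clay, so the full stress increment lies on the virgin compression line:
S_c = C_c·H/(1+e₀)·log₁₀(σ'_f/σ'_0) = 0.38×5.6/(1+1.06)×log₁₀(128.13/83.054)
    = 1.033 × 0.18829 = 0.1945 m

S_c ≈ 195 mm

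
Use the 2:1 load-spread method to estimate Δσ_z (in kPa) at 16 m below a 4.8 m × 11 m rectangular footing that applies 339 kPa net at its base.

Δσ_z ≈ 31.9 kPa

By the 2:1 method the load spreads at 1 horizontal : 2 vertical, so at depth z the loaded area has grown by z in each plan dimension:
Δσ = qBL/((B+z)(L+z)) = 339×4.8×11/((4.8+16)(11+16)) = 31.872 kPa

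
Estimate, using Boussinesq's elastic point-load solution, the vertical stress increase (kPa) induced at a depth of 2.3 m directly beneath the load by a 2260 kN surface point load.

Δσ_z ≈ 204 kPa

Boussinesq vertical stress below a point load on an elastic half-space:
Δσ_z = 3P/(2πz²) · [1 + (r/z)²]^(−5/2)
r/z = 0/2.3 = 0; [1+(r/z)²]^(−5/2) = 1.
Δσ_z = 3×2260/(2π×2.3²) × 1 = 203.98 × 1 = 204 kPa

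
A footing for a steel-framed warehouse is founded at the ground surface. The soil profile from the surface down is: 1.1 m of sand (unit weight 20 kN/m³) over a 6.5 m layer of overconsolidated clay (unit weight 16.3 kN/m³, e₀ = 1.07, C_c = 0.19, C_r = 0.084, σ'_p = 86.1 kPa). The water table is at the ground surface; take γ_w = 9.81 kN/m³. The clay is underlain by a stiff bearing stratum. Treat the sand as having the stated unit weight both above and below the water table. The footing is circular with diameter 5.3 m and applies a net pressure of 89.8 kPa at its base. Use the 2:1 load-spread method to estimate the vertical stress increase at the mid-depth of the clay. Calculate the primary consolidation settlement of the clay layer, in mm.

Mid-depth of clay below the ground surface: z = 1.1 + 6.5/2 = 4.35 m.
Total vertical stress at mid-clay: σ_v = 20×1.1 + 16.3×3.25 = 74.975 kPa.
Pore pressure: u = 9.81×(4.35 − 0) = 42.673 kPa.
Initial effective stress: σ'_0 = σ_v − u = 74.975 − 42.673 = 32.302 kPa.
Stress increase at mid-clay by the 2:1 spreading method:
Δσ ≈ qD²/(D+z)² = 89.8×5.3²/(5.3+4.35)² = 27.088 kPa
Final effective stress: σ'_f = 32.302 + 27.088 = 59.39 kPa.
σ'_f = 59.39 ≤ σ'_p = 86.1 kPa, so the clay remains overconsolidated and only the recompression index applies:
S_c = C_r·H/(1+e₀)·log₁₀(σ'_f/σ'_0) = 0.084×6.5/2.07×log₁₀(59.39/32.302)
    = 0.26377 × 0.26448 = 0.06976 m

S_c ≈ 69.8 mm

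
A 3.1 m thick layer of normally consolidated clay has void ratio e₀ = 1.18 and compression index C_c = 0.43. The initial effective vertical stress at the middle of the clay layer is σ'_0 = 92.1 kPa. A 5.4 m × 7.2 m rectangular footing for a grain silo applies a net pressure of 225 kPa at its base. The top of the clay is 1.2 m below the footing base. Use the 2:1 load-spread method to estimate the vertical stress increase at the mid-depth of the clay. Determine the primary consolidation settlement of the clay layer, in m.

S_c ≈ 0.206 m

Mid-depth of clay below the footing base: z = 1.2 + 3.1/2 = 2.75 m.
Stress increase at mid-clay by the 2:1 spreading method:
Δσ = qBL/((B+z)(L+z)) = 225×5.4×7.2/((5.4+2.75)(7.2+2.75)) = 107.88 kPa
Final effective stress: σ'_f = σ'_0 + Δσ = 92.1 + 107.88 = 199.98 kPa.
Normally consolidated clay, so the full stress increment lies on the virgin compression line:
S_c = C_c·H/(1+e₀)·log₁₀(σ'_f/σ'_0) = 0.43×3.1/(1+1.18)×log₁₀(199.98/92.1)
    = 0.61147 × 0.33673 = 0.2059 m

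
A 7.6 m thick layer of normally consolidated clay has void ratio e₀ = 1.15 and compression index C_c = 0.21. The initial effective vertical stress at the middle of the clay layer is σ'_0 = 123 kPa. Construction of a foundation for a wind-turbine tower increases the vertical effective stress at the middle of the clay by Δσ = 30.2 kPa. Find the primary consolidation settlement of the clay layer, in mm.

Final effective stress: σ'_f = σ'_0 + Δσ = 123 + 30.2 = 153.2 kPa.
Normally consolidated clay, so the full stress increment lies on the virgin compression line:
S_c = C_c·H/(1+e₀)·log₁₀(σ'_f/σ'_0) = 0.21×7.6/(1+1.15)×log₁₀(153.2/123)
    = 0.74233 × 0.095354 = 0.07078 m

S_c ≈ 70.8 mm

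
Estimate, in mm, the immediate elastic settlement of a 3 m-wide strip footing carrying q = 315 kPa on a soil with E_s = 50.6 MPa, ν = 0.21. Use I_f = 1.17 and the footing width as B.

Immediate (elastic) settlement: S_e = q·B·(1−ν²)/E_s · I_f.
E_s = 50.6 MPa = 50600 kPa.
S_e = 315 × 3 × (1 − 0.21²) / 50600 × 1.17
    = 315 × 3 × 0.9559 / 50600 × 1.17
    = 0.02089 m = 20.89 mm

S_e ≈ 20.9 mm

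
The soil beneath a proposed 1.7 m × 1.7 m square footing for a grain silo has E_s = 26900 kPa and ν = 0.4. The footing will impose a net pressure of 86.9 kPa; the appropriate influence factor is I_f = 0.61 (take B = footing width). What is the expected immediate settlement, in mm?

Immediate (elastic) settlement: S_e = q·B·(1−ν²)/E_s · I_f.
S_e = 86.9 × 1.7 × (1 − 0.4²) / 26900 × 0.61
    = 86.9 × 1.7 × 0.84 / 26900 × 0.61
    = 0.002814 m = 2.814 mm

S_e ≈ 2.81 mm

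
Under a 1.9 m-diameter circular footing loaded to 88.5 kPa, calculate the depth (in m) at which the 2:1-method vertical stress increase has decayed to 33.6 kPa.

z ≈ 1.18 m

2:1 spreading — at depth z the loaded area has grown by z in each plan dimension:
qD²/(D+z)² = Δσ_z ⇒ z = D(√(q/Δσ_z) − 1) = 1.9×(√(88.5/33.6) − 1) = 1.184 m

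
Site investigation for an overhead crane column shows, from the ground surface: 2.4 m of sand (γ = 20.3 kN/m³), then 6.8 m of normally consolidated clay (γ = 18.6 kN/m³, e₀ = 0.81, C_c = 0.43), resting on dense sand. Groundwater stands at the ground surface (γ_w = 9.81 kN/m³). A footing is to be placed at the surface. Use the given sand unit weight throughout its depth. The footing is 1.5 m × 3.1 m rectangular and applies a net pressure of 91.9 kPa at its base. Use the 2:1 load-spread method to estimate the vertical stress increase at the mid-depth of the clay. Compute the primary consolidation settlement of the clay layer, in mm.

S_c ≈ 79.2 mm

Mid-depth of clay below the ground surface: z = 2.4 + 6.8/2 = 5.8 m.
Total vertical stress at mid-clay: σ_v = 20.3×2.4 + 18.6×3.4 = 111.96 kPa.
Pore pressure: u = 9.81×(5.8 − 0) = 56.898 kPa.
Initial effective stress: σ'_0 = σ_v − u = 111.96 − 56.898 = 55.062 kPa.
Stress increase at mid-clay by the 2:1 spreading method:
Δσ = qBL/((B+z)(L+z)) = 91.9×1.5×3.1/((1.5+5.8)(3.1+5.8)) = 6.5774 kPa
Final effective stress: σ'_f = σ'_0 + Δσ = 55.062 + 6.5774 = 61.639 kPa.
Normally consolidated clay, so the full stress increment lies on the virgin compression line:
S_c = C_c·H/(1+e₀)·log₁₀(σ'_f/σ'_0) = 0.43×6.8/(1+0.81)×log₁₀(61.639/55.062)
    = 1.6155 × 0.049004 = 0.07917 m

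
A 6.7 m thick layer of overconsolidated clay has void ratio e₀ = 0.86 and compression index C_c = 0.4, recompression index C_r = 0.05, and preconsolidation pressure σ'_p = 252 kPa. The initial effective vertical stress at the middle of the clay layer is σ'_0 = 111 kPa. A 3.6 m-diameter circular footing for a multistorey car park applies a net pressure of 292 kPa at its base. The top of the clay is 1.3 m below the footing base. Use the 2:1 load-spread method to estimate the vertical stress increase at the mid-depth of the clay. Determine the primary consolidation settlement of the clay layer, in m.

Mid-depth of clay below the footing base: z = 1.3 + 6.7/2 = 4.65 m.
Stress increase at mid-clay by the 2:1 spreading method:
Δσ ≈ qD²/(D+z)² = 292×3.6²/(3.6+4.65)² = 55.601 kPa
Final effective stress: σ'_f = 111 + 55.601 = 166.6 kPa.
σ'_f = 166.6 ≤ σ'_p = 252 kPa, so the clay remains overconsolidated and only the recompression index applies:
S_c = C_r·H/(1+e₀)·log₁₀(σ'_f/σ'_0) = 0.05×6.7/1.86×log₁₀(166.6/111)
    = 0.18011 × 0.17635 = 0.03176 m

S_c ≈ 0.0318 m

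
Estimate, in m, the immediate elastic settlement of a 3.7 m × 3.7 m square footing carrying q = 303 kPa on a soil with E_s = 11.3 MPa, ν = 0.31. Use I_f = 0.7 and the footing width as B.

Immediate (elastic) settlement: S_e = q·B·(1−ν²)/E_s · I_f.
E_s = 11.3 MPa = 11300 kPa.
S_e = 303 × 3.7 × (1 − 0.31²) / 11300 × 0.7
    = 303 × 3.7 × 0.9039 / 11300 × 0.7
    = 0.06277 m

S_e ≈ 0.0628 m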